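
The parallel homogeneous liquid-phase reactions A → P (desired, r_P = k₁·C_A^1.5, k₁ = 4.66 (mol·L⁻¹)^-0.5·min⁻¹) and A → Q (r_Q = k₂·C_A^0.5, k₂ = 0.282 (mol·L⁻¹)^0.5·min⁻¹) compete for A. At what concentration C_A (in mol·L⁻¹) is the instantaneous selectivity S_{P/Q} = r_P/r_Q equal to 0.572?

S_{P/Q} = (k₁/k₂)·C_A ⇒ C_A = S·k₂/k₁.
= 0.572×0.282/4.66 = 0.0346 mol·L⁻¹.

0.0346 mol·L⁻¹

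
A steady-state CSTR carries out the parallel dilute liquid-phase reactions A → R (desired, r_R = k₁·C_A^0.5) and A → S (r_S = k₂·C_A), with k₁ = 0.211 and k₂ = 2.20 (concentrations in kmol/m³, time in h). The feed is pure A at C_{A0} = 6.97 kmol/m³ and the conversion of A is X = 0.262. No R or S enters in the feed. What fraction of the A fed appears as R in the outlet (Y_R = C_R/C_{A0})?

Exit C_A = C_{A0}(1−X) = 6.97×0.738 = 5.144 kmol/m³.
In a CSTR the entire volume is at exit conditions, so r_R = 0.211×5.144^0.5 = 0.4785 and r_S = 2.20×5.144 = 11.32.
Fraction of consumed A going to R: r_R/(r_R+r_S) = 0.04057.
C_R = 0.04057·C_{A0}·X = 0.04057×6.97×0.262 = 0.0741 kmol/m³; Y_R = C_R/C_{A0} = 0.0106.

0.0106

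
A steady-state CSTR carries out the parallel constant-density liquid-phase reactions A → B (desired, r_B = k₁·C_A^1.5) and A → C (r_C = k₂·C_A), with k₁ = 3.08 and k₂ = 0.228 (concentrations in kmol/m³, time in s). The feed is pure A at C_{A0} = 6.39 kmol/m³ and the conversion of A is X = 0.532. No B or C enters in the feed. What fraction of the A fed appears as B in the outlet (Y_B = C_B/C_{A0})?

Exit C_A = C_{A0}(1−X) = 6.39×0.468 = 2.991 kmol/m³.
A CSTR operates uniformly at the exit composition, giving r_B = 15.93 and r_C = 0.6818 (each k·C_A^n at C_A = 2.991).
Fraction of consumed A going to B: r_B/(r_B+r_C) = 0.9590.
C_B = 0.9590·C_{A0}·X = 0.9590×6.39×0.532 = 3.26 kmol/m³; Y_B = C_B/C_{A0} = 0.510.

0.510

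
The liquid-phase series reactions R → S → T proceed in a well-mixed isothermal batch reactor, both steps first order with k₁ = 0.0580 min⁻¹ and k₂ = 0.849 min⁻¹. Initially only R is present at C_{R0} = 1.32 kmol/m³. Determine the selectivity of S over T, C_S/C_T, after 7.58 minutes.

0.153

Solving the coupled first-order balances gives C_S(t) = [k₁/(k₂−k₁)]·C_{R0}·(e^(−k₁t) − e^(−k₂t)).
e^(−k₁t) = e^(−0.0580×7.58) = e^(−0.4396) = 0.6443; e^(−k₂t) = e^(−6.435) = 0.001604.
C_S = 0.0580×1.32/(0.849−0.0580) × (0.6443−0.001604) = 0.09679×0.6427 = 0.06220 kmol/m³.
C_R = C_{R0}e^(−k₁t) = 0.8504 kmol/m³, so C_T = C_{R0}−C_R−C_S = 0.4074 kmol/m³; C_S/C_T = 0.153.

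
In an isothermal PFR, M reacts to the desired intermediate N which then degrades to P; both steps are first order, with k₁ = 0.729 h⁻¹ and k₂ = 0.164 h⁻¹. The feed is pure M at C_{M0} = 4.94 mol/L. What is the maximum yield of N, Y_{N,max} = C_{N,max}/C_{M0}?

At the optimum, C_{N,max}/C_{M0} = (k₁/k₂)^[k₂/(k₂−k₁)].
= (0.729/0.164)^(0.164/(0.164−0.729)) = (4.445)^(-0.2903) = 0.6485.

0.649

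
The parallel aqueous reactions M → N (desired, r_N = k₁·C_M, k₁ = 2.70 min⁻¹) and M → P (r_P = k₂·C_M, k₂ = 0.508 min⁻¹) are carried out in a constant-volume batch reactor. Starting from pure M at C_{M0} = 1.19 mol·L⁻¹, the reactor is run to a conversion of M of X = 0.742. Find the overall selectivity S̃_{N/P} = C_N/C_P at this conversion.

5.31

C_M = C_{M0}(1−X) = 0.3070 mol·L⁻¹.
Both paths are first order in M, so the instantaneous fraction to N is constant: dC_N/d(−C_M) = k₁/(k₁+k₂) = 0.8416.
C_N = 0.8416·(C_{M0}−C_M) = 0.8416×0.8830 = 0.743 mol·L⁻¹.
C_P = (C_{M0}−C_M)−C_N = 0.1398 mol·L⁻¹; S̃_{N/P} = 0.7432/0.1398 = 5.31.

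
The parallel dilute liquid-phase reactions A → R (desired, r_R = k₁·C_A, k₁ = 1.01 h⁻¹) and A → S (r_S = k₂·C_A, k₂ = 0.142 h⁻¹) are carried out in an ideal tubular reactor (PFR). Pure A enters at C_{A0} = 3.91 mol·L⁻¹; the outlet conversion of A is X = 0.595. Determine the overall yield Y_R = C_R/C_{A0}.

0.522

C_A = C_{A0}(1−X) = 1.584 mol·L⁻¹.
Both paths are first order in A, so the instantaneous fraction to R is constant: dC_R/d(−C_A) = k₁/(k₁+k₂) = 0.8767.
C_R = 0.8767·(C_{A0}−C_A) = 0.8767×2.326 = 2.04 mol·L⁻¹.
Y_R = C_R/C_{A0} = 2.040/3.91 = 0.522.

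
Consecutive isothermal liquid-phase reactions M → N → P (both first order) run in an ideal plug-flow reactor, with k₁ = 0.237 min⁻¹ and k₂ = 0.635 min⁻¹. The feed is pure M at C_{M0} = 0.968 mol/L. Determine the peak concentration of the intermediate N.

Evaluating C_N at τ_opt = ln(k₂/k₁)/(k₂−k₁) gives C_{N,max}/C_{M0} = (k₁/k₂)^[k₂/(k₂−k₁)].
= (0.237/0.635)^(0.635/(0.635−0.237)) = (0.3732)^(1.595) = 0.2075.
C_{N,max} = 0.2075×0.968 = 0.201 mol/L.

0.201 mol/L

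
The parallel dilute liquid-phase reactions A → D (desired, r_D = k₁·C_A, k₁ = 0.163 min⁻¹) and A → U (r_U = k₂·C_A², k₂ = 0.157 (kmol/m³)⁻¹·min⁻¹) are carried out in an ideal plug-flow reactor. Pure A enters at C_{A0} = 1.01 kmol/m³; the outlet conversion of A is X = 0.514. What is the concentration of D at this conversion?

C_A = C_{A0}(1−X) = 0.4909 kmol/m³.
Along a PFR/batch, dC_D/dC_A = −r_D/(r_D+r_U) = −k₁/(k₁+k₂·C_A).
Integrating from C_{A0} to C_A: C_D = (0.163/0.157)·ln[(0.163+0.157·1.01)/(0.163+0.157·0.491)] = 1.038·ln(0.3216/0.2401) = 0.3035 kmol/m³.

0.303 kmol/m³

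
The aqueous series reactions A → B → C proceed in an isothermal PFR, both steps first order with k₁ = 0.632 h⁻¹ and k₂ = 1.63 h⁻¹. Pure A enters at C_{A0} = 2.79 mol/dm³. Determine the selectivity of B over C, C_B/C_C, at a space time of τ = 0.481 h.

For first-order series with pure A initially, C_B(τ) = k₁C_{A0}/(k₂−k₁)·(e^(−k₁τ) − e^(−k₂τ)).
e^(−k₁τ) = e^(−0.632×0.481) = e^(−0.3040) = 0.7379; e^(−k₂τ) = e^(−0.7840) = 0.4566.
C_B = 0.632×2.79/(1.63−0.632) × (0.7379−0.4566) = 1.767×0.2813 = 0.4970 mol/dm³.
C_A = C_{A0}e^(−k₁τ) = 2.059 mol/dm³, so C_C = C_{A0}−C_A−C_B = 0.2343 mol/dm³; C_B/C_C = 2.12.

2.12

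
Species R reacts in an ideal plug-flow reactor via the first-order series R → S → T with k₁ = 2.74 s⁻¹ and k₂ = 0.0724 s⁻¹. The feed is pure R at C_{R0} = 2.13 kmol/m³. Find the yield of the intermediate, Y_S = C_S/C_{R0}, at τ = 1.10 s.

0.898

The intermediate concentration in a first-order A→B→C sequence is C_S = k₁C_{R0}(e^(−k₁τ) − e^(−k₂τ))/(k₂−k₁).
e^(−k₁τ) = e^(−2.74×1.10) = e^(−3.014) = 0.04909; e^(−k₂τ) = e^(−0.07964) = 0.9234.
C_S = 2.74×2.13/(0.0724−2.74) × (0.04909−0.9234) = (-2.188)×(-0.8744) = 1.913 kmol/m³.
Y_S = C_S/C_{R0} = 1.913/2.13 = 0.898.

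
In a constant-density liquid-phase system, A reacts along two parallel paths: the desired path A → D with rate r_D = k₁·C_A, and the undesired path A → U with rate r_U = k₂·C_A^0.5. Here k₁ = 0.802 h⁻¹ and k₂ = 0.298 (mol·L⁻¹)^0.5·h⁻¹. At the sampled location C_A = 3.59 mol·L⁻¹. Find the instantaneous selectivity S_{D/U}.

S_{D/U} = r_D/r_U = (k₁·C_A)/(k₂·C_A^0.5) = (k₁/k₂)·C_A^0.5.
= (0.802×3.590) / (0.298×3.590^0.5) = 2.879/0.5646 = 5.10.

5.10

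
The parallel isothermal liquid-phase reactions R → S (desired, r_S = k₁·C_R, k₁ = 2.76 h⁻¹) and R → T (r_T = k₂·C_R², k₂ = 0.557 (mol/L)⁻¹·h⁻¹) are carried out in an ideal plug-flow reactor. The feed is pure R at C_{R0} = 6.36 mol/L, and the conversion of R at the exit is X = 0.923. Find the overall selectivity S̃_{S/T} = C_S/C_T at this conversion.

1.61

C_R = C_{R0}(1−X) = 0.4897 mol/L.
Along a PFR/batch, dC_S/dC_R = −r_S/(r_S+r_T) = −k₁/(k₁+k₂·C_R).
Integrating from C_{R0} to C_R: C_S = (2.76/0.557)·ln[(2.76+0.557·6.36)/(2.76+0.557·0.490)] = 4.955·ln(6.303/3.033) = 3.625 mol/L.
C_T = (C_{R0}−C_R)−C_S = 2.246 mol/L; S̃_{S/T} = 3.625/2.246 = 1.61.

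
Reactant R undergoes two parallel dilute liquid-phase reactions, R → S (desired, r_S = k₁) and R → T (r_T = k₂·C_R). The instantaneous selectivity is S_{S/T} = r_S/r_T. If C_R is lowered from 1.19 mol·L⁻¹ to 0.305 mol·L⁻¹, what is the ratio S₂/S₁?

S_{S/T} = (k₁/k₂)·C_R⁻¹, so S₂/S₁ = (C_{R,2}/C_{R,1})⁻¹.
= 1.19/0.305 = 3.90.

3.90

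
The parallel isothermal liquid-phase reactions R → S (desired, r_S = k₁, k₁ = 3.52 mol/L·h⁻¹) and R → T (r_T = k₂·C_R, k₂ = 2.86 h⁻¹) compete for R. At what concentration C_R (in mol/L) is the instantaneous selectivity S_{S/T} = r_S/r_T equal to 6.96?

S_{S/T} = (k₁/k₂)·C_R⁻¹ ⇒ C_R = (S·k₂/k₁)^(-1).
= (6.96×2.86/3.52)^(-1) = (5.655)^(-1) = 0.177 mol/L.

0.177 mol/L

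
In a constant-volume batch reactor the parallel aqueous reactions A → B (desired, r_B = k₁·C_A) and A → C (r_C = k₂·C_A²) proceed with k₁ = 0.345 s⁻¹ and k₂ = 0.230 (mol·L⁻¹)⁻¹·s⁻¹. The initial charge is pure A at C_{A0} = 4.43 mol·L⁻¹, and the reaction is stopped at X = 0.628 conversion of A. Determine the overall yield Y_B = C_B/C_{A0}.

C_A = C_{A0}(1−X) = 1.648 mol·L⁻¹.
Along a PFR/batch, dC_B/dC_A = −r_B/(r_B+r_C) = −k₁/(k₁+k₂·C_A).
Integrating from C_{A0} to C_A: C_B = (0.345/0.230)·ln[(0.345+0.230·4.43)/(0.345+0.230·1.65)] = 1.500·ln(1.364/0.7240) = 0.9499 mol·L⁻¹.
Y_B = C_B/C_{A0} = 0.9499/4.43 = 0.214.

0.214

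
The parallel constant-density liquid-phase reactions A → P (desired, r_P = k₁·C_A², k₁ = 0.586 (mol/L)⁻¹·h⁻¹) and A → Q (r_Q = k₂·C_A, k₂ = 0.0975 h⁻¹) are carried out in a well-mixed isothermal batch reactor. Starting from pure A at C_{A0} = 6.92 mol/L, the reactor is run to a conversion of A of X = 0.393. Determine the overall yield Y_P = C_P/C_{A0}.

C_A = C_{A0}(1−X) = 4.200 mol/L.
Along a PFR/batch, dC_Q/dC_A = −r_Q/(r_P+r_Q) = −k₂/(k₂+k₁·C_A).
Integrating from C_{A0} to C_A: C_Q = (0.0975/0.586)·ln[(0.0975+0.586·6.92)/(0.0975+0.586·4.20)] = 0.1664·ln(4.153/2.559) = 0.08055 mol/L.
Then C_P = (C_{A0}−C_A) − C_Q = 2.720 − 0.08055 = 2.639 mol/L.
Y_P = C_P/C_{A0} = 2.639/6.92 = 0.381.

0.381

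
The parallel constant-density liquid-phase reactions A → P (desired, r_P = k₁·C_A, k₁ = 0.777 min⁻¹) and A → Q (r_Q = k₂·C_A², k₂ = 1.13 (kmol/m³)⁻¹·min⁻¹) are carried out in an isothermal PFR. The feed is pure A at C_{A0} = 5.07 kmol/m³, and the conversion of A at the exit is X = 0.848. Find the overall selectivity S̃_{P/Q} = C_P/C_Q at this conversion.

C_A = C_{A0}(1−X) = 0.7706 kmol/m³.
Along a PFR/batch, dC_P/dC_A = −r_P/(r_P+r_Q) = −k₁/(k₁+k₂·C_A).
Integrating from C_{A0} to C_A: C_P = (0.777/1.13)·ln[(0.777+1.13·5.07)/(0.777+1.13·0.771)] = 0.6876·ln(6.506/1.648) = 0.9443 kmol/m³.
C_Q = (C_{A0}−C_A)−C_P = 3.355 kmol/m³; S̃_{P/Q} = 0.9443/3.355 = 0.281.

0.281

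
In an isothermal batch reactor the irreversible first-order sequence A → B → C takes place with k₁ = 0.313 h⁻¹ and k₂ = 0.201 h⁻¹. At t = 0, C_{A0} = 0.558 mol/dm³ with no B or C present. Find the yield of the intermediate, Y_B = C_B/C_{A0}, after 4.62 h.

0.446

The intermediate concentration in a first-order A→B→C sequence is C_B = k₁C_{A0}(e^(−k₁t) − e^(−k₂t))/(k₂−k₁).
e^(−k₁t) = e^(−0.313×4.62) = e^(−1.446) = 0.2355; e^(−k₂t) = e^(−0.9286) = 0.3951.
C_B = 0.313×0.558/(0.201−0.313) × (0.2355−0.3951) = (-1.559)×(-0.1596) = 0.2489 mol/dm³.
Y_B = C_B/C_{A0} = 0.2489/0.558 = 0.446.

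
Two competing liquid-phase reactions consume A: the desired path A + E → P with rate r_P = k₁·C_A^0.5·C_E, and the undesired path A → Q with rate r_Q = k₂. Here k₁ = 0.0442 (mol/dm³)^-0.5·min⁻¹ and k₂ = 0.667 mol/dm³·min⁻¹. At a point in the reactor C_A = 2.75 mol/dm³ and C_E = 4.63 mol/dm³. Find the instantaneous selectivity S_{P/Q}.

0.509

S_{P/Q} = r_P/r_Q = (k₁·C_A^0.5·C_E)/(k₂) = (k₁/k₂)·C_A^0.5·C_E.
= (0.0442×2.750^0.5×4.630) / (0.667) = 0.3394/0.6670 = 0.509.
Since the desired path is higher order in A, keeping C_A high (PFR or concentrated feed) favours P.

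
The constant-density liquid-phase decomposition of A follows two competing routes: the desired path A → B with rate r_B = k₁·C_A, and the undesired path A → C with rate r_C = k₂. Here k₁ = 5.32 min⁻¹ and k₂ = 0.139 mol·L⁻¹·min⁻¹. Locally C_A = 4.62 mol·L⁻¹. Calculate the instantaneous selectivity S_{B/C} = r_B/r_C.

S_{B/C} = r_B/r_C = (k₁·C_A)/(k₂) = (k₁/k₂)·C_A.
= (5.32×4.620) / (0.139) = 24.58/0.1390 = 177.

177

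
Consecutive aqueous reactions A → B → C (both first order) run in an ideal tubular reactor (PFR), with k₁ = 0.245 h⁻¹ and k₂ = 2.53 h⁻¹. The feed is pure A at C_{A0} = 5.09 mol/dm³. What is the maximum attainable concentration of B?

0.384 mol/dm³

For a first-order series the maximum intermediate yield is C_{B,max}/C_{A0} = (k₁/k₂)^[k₂/(k₂−k₁)].
= (0.245/2.53)^(2.53/(2.53−0.245)) = (0.09684)^(1.107) = 0.07539.
C_{B,max} = 0.07539×5.09 = 0.384 mol/dm³.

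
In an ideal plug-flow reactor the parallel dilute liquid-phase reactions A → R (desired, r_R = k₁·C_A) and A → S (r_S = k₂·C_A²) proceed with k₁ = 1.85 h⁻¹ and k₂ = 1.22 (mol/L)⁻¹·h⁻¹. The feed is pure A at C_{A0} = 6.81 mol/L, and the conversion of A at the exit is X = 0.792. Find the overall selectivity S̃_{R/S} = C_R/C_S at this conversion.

0.415

C_A = C_{A0}(1−X) = 1.416 mol/L.
Along a PFR/batch, dC_R/dC_A = −r_R/(r_R+r_S) = −k₁/(k₁+k₂·C_A).
Integrating from C_{A0} to C_A: C_R = (1.85/1.22)·ln[(1.85+1.22·6.81)/(1.85+1.22·1.42)] = 1.516·ln(10.16/3.578) = 1.582 mol/L.
C_S = (C_{A0}−C_A)−C_R = 3.811 mol/L; S̃_{R/S} = 1.582/3.811 = 0.415.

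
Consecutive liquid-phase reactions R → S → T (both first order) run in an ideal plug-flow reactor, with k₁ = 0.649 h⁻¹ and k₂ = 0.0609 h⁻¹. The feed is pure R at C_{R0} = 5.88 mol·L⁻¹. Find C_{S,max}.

Evaluating C_S at τ_opt = ln(k₂/k₁)/(k₂−k₁) gives C_{S,max}/C_{R0} = (k₁/k₂)^[k₂/(k₂−k₁)].
= (0.649/0.0609)^(0.0609/(0.0609−0.649)) = (10.66)^(-0.1036) = 0.7827.
C_{S,max} = 0.7827×5.88 = 4.60 mol·L⁻¹.

4.60 mol·L⁻¹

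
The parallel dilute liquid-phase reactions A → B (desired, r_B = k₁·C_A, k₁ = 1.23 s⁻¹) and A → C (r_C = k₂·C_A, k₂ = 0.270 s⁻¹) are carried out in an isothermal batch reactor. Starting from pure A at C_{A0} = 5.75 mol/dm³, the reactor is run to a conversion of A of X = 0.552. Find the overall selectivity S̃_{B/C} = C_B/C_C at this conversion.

C_A = C_{A0}(1−X) = 2.576 mol/dm³.
Both paths are first order in A, so the instantaneous fraction to B is constant: dC_B/d(−C_A) = k₁/(k₁+k₂) = 0.8200.
C_B = 0.8200·(C_{A0}−C_A) = 0.8200×3.174 = 2.60 mol/dm³.
C_C = (C_{A0}−C_A)−C_B = 0.5713 mol/dm³; S̃_{B/C} = 2.603/0.5713 = 4.56.

4.56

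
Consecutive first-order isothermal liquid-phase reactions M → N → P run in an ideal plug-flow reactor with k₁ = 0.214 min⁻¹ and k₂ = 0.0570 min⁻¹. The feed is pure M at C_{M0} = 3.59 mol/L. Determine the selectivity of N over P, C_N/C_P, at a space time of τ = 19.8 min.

For first-order series with pure M initially, C_N(τ) = k₁C_{M0}/(k₂−k₁)·(e^(−k₁τ) − e^(−k₂τ)).
e^(−k₁τ) = e^(−0.214×19.8) = e^(−4.237) = 0.01445; e^(−k₂τ) = e^(−1.129) = 0.3235.
C_N = 0.214×3.59/(0.0570−0.214) × (0.01445−0.3235) = (-4.893)×(-0.3090) = 1.512 mol/L.
C_M = C_{M0}e^(−k₁τ) = 0.05187 mol/L, so C_P = C_{M0}−C_M−C_N = 2.026 mol/L; C_N/C_P = 0.746.

0.746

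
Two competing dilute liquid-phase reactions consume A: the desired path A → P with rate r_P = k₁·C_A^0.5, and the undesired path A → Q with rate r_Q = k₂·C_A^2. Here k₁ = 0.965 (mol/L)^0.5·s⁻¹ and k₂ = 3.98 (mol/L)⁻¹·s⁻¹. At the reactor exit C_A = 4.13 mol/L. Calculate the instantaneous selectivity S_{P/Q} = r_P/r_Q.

S_{P/Q} = r_P/r_Q = (k₁·C_A^0.5)/(k₂·C_A^2) = (k₁/k₂)·C_A^-1.5.
= (0.965×4.130^0.5) / (3.98×4.130^2) = 1.961/67.89 = 0.0289.
The undesired path is higher order in A, so low C_A (CSTR or dilute feed) favours P.

0.0289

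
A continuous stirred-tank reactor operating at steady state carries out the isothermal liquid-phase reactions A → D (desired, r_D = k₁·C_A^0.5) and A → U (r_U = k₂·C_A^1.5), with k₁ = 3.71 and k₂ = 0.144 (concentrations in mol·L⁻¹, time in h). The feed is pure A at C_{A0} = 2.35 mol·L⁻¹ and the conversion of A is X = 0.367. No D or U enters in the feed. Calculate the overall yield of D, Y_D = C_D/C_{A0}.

0.347

Exit C_A = C_{A0}(1−X) = 2.35×0.633 = 1.488 mol·L⁻¹.
Rates in a CSTR are evaluated at the outlet concentration: r_D = 3.71×1.488^0.5 = 4.525, r_U = 0.144×1.488^1.5 = 0.2613.
Fraction of consumed A going to D: r_D/(r_D+r_U) = 0.9454.
C_D = 0.9454·C_{A0}·X = 0.9454×2.35×0.367 = 0.815 mol·L⁻¹; Y_D = C_D/C_{A0} = 0.347.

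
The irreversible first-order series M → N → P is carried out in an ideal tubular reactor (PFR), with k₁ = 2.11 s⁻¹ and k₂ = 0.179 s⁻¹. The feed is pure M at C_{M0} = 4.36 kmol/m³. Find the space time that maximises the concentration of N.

1.28 s

For first-order series the maximum of C_N occurs at τ_opt = ln(k₂/k₁)/(k₂−k₁).
= ln(0.179/2.11)/(0.179−2.11) = ln(0.08483)/-1.931 = -2.467/-1.931 = 1.28 s.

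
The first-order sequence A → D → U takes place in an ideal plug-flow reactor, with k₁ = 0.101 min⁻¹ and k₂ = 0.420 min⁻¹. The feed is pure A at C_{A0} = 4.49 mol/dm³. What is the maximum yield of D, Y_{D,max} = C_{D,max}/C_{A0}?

0.153

For a first-order series the maximum intermediate yield is C_{D,max}/C_{A0} = (k₁/k₂)^[k₂/(k₂−k₁)].
= (0.101/0.420)^(0.420/(0.420−0.101)) = (0.2405)^(1.317) = 0.1531.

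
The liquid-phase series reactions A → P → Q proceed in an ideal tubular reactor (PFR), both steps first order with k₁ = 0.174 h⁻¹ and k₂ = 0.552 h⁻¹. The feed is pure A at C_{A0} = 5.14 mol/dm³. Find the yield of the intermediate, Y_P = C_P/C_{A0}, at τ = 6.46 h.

0.137

For first-order series with pure A initially, C_P(τ) = k₁C_{A0}/(k₂−k₁)·(e^(−k₁τ) − e^(−k₂τ)).
e^(−k₁τ) = e^(−0.174×6.46) = e^(−1.124) = 0.3250; e^(−k₂τ) = e^(−3.566) = 0.02827.
C_P = 0.174×5.14/(0.552−0.174) × (0.3250−0.02827) = 2.366×0.2967 = 0.7020 mol/dm³.
Y_P = C_P/C_{A0} = 0.7020/5.14 = 0.137.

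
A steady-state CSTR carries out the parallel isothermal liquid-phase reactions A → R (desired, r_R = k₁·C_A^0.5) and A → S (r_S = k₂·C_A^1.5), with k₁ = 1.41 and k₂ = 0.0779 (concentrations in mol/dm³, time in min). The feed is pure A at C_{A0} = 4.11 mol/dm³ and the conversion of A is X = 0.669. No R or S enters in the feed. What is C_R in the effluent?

2.56 mol/dm³

Exit C_A = C_{A0}(1−X) = 4.11×0.331 = 1.360 mol/dm³.
Rates in a CSTR are evaluated at the outlet concentration: r_R = 1.41×1.360^0.5 = 1.645, r_S = 0.0779×1.360^1.5 = 0.1236.
Fraction of consumed A going to R: r_R/(r_R+r_S) = 0.9301.
C_R = 0.9301·C_{A0}·X = 0.9301×4.11×0.669 = 2.56 mol/dm³.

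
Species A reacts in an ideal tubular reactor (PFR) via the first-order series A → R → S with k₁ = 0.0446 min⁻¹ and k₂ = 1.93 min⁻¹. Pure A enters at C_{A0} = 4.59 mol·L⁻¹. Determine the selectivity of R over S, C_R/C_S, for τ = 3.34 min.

The intermediate concentration in a first-order A→B→C sequence is C_R = k₁C_{A0}(e^(−k₁τ) − e^(−k₂τ))/(k₂−k₁).
e^(−k₁τ) = e^(−0.0446×3.34) = e^(−0.1490) = 0.8616; e^(−k₂τ) = e^(−6.446) = 0.001587.
C_R = 0.0446×4.59/(1.93−0.0446) × (0.8616−0.001587) = 0.1086×0.8600 = 0.09338 mol·L⁻¹.
C_A = C_{A0}e^(−k₁τ) = 3.955 mol·L⁻¹, so C_S = C_{A0}−C_A−C_R = 0.5419 mol·L⁻¹; C_R/C_S = 0.172.

0.172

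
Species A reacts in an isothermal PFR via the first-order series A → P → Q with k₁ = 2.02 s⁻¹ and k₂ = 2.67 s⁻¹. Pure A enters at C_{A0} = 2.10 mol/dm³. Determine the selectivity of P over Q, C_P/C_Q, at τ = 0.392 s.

The intermediate concentration in a first-order A→B→C sequence is C_P = k₁C_{A0}(e^(−k₁τ) − e^(−k₂τ))/(k₂−k₁).
e^(−k₁τ) = e^(−2.02×0.392) = e^(−0.7918) = 0.4530; e^(−k₂τ) = e^(−1.047) = 0.3511.
C_P = 2.02×2.10/(2.67−2.02) × (0.4530−0.3511) = 6.526×0.1019 = 0.6650 mol/dm³.
C_A = C_{A0}e^(−k₁τ) = 0.9513 mol/dm³, so C_Q = C_{A0}−C_A−C_P = 0.4837 mol/dm³; C_P/C_Q = 1.37.

1.37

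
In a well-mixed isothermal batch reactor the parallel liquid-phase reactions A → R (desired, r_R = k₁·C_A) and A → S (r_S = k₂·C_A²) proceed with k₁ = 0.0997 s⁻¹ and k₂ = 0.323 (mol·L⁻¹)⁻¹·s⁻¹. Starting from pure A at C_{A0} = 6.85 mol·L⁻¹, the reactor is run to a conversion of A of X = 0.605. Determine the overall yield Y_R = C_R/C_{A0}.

0.0390

C_A = C_{A0}(1−X) = 2.706 mol·L⁻¹.
Along a PFR/batch, dC_R/dC_A = −r_R/(r_R+r_S) = −k₁/(k₁+k₂·C_A).
Integrating from C_{A0} to C_A: C_R = (0.0997/0.323)·ln[(0.0997+0.323·6.85)/(0.0997+0.323·2.71)] = 0.3087·ln(2.312/0.9737) = 0.2670 mol·L⁻¹.
Y_R = C_R/C_{A0} = 0.2670/6.85 = 0.0390.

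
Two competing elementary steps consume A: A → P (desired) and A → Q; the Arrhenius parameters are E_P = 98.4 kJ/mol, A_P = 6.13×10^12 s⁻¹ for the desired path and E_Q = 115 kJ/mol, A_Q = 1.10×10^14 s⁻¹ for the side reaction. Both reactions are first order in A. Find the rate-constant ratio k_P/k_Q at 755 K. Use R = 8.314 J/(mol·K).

0.784

Since both paths have the same order in A, the concentration cancels and S_{P/Q} = k_P/k_Q = (A_P/A_Q)·exp[(E_Q−E_P)/(RT)].
(E_Q−E_P)/(RT) = (115−98.4)×10³/(8.314×755) = 16600/6277 = 2.645.
k_P/k_Q = (6.13×10^12/1.10×10^14)·exp(2.645) = 0.05573 × 14.08 = 0.784.
Since E_P < E_Q, lowering the temperature improves selectivity toward P.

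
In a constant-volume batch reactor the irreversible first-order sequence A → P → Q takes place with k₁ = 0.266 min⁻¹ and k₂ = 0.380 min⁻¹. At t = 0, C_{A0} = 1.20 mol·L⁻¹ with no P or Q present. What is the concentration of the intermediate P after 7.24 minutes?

0.229 mol·L⁻¹

Solving the coupled first-order balances gives C_P(t) = [k₁/(k₂−k₁)]·C_{A0}·(e^(−k₁t) − e^(−k₂t)).
e^(−k₁t) = e^(−0.266×7.24) = e^(−1.926) = 0.1458; e^(−k₂t) = e^(−2.751) = 0.06385.
C_P = 0.266×1.20/(0.380−0.266) × (0.1458−0.06385) = 2.800×0.08190 = 0.2293 mol·L⁻¹.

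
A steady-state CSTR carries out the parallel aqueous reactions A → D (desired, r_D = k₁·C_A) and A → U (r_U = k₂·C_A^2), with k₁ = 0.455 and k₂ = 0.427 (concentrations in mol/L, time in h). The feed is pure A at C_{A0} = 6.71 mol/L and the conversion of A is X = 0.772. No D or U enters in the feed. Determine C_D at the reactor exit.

2.13 mol/L

Exit C_A = C_{A0}(1−X) = 6.71×0.228 = 1.530 mol/L.
A CSTR operates uniformly at the exit composition, giving r_D = 0.6961 and r_U = 0.9994 (each k·C_A^n at C_A = 1.530).
Fraction of consumed A going to D: r_D/(r_D+r_U) = 0.4106.
C_D = 0.4106·C_{A0}·X = 0.4106×6.71×0.772 = 2.13 mol/L.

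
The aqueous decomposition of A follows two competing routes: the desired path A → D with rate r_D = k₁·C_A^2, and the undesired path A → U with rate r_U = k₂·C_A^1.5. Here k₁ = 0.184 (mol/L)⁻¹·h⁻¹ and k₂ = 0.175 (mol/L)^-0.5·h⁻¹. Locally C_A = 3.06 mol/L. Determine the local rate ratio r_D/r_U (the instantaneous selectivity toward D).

S_{D/U} = r_D/r_U = (k₁·C_A^2)/(k₂·C_A^1.5) = (k₁/k₂)·C_A^0.5.
= (0.184×3.060^2) / (0.175×3.060^1.5) = 1.723/0.9367 = 1.84.
Since the desired path is higher order in A, keeping C_A high (PFR or concentrated feed) favours D.

1.84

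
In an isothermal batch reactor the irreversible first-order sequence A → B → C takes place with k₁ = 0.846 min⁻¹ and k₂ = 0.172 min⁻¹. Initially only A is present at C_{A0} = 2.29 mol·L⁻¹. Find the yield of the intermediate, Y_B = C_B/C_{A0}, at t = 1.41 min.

Solving the coupled first-order balances gives C_B(t) = [k₁/(k₂−k₁)]·C_{A0}·(e^(−k₁t) − e^(−k₂t)).
e^(−k₁t) = e^(−0.846×1.41) = e^(−1.193) = 0.3034; e^(−k₂t) = e^(−0.2425) = 0.7846.
C_B = 0.846×2.29/(0.172−0.846) × (0.3034−0.7846) = (-2.874)×(-0.4813) = 1.383 mol·L⁻¹.
Y_B = C_B/C_{A0} = 1.383/2.29 = 0.604.

0.604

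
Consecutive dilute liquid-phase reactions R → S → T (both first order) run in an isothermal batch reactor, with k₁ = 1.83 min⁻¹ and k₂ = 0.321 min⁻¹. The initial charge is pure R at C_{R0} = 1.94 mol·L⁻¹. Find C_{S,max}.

At the optimum, C_{S,max}/C_{R0} = (k₁/k₂)^[k₂/(k₂−k₁)].
= (1.83/0.321)^(0.321/(0.321−1.83)) = (5.701)^(-0.2127) = 0.6905.
C_{S,max} = 0.6905×1.94 = 1.34 mol·L⁻¹.

1.34 mol·L⁻¹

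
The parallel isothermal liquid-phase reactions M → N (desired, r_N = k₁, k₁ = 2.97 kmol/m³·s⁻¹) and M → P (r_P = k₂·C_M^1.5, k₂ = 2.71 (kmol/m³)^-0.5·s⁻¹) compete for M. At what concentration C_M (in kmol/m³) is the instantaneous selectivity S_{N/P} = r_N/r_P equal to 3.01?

S_{N/P} = (k₁/k₂)·C_M^-1.5 ⇒ C_M = (S·k₂/k₁)^(1/(-1.5)).
= (3.01×2.71/2.97)^(-0.6667) = (2.746)^(-0.6667) = 0.510 kmol/m³.

0.510 kmol/m³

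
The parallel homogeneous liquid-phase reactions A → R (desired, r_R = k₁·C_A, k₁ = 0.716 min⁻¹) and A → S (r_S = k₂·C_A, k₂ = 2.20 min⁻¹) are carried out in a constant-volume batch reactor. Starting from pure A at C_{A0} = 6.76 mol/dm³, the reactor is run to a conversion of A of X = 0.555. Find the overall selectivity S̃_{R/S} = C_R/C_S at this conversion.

0.325

C_A = C_{A0}(1−X) = 3.008 mol/dm³.
Both paths are first order in A, so the instantaneous fraction to R is constant: dC_R/d(−C_A) = k₁/(k₁+k₂) = 0.2455.
C_R = 0.2455·(C_{A0}−C_A) = 0.2455×3.752 = 0.921 mol/dm³.
C_S = (C_{A0}−C_A)−C_R = 2.831 mol/dm³; S̃_{R/S} = 0.9212/2.831 = 0.325.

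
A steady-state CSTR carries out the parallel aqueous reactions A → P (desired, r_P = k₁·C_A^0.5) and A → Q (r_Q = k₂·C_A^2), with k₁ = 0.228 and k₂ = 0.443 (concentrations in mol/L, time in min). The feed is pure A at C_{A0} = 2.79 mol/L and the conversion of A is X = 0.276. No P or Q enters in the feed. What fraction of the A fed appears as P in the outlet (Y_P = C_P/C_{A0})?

Exit C_A = C_{A0}(1−X) = 2.79×0.724 = 2.020 mol/L.
Rates in a CSTR are evaluated at the outlet concentration: r_P = 0.228×2.020^0.5 = 0.3240, r_Q = 0.443×2.020^2 = 1.808.
Fraction of consumed A going to P: r_P/(r_P+r_Q) = 0.1520.
C_P = 0.1520·C_{A0}·X = 0.1520×2.79×0.276 = 0.117 mol/L; Y_P = C_P/C_{A0} = 0.0420.

0.0420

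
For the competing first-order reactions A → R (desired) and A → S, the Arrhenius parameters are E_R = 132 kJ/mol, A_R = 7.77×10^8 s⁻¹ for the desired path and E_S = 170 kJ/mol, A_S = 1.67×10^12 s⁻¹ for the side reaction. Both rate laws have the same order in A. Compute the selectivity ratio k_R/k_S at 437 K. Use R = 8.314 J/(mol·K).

16.2

Since both paths have the same order in A, the concentration cancels and S_{R/S} = k_R/k_S = (A_R/A_S)·exp[(E_S−E_R)/(RT)].
(E_S−E_R)/(RT) = (170−132)×10³/(8.314×437) = 38000/3633 = 10.46.
k_R/k_S = (7.77×10^8/1.67×10^12)·exp(10.46) = 4.653×10^-4 × 34858 = 16.2.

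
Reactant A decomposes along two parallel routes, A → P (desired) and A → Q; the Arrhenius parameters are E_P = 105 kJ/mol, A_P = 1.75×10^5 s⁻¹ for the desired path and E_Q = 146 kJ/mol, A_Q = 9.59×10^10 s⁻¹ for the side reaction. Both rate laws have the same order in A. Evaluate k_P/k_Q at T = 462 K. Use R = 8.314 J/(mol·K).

Since both paths have the same order in A, the concentration cancels and S_{P/Q} = k_P/k_Q = (A_P/A_Q)·exp[(E_Q−E_P)/(RT)].
(E_Q−E_P)/(RT) = (146−105)×10³/(8.314×462) = 41000/3841 = 10.67.
k_P/k_Q = (1.75×10^5/9.59×10^10)·exp(10.67) = 1.825×10^-6 × 43222 = 0.0789.

0.0789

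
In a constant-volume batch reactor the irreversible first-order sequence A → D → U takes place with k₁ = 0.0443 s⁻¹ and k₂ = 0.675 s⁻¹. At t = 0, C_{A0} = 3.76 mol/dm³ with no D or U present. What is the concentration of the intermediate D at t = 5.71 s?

For first-order series with pure A initially, C_D(t) = k₁C_{A0}/(k₂−k₁)·(e^(−k₁t) − e^(−k₂t)).
e^(−k₁t) = e^(−0.0443×5.71) = e^(−0.2530) = 0.7765; e^(−k₂t) = e^(−3.854) = 0.02119.
C_D = 0.0443×3.76/(0.675−0.0443) × (0.7765−0.02119) = 0.2641×0.7553 = 0.1995 mol/dm³.

0.199 mol/dm³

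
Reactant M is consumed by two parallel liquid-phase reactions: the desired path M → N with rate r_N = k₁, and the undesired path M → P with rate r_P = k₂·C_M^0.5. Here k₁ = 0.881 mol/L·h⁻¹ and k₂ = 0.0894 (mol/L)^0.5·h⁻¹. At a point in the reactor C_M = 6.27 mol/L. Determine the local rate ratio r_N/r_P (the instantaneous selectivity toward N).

3.94

S_{N/P} = r_N/r_P = (k₁)/(k₂·C_M^0.5) = (k₁/k₂)·C_M^-0.5.
= (0.881) / (0.0894×6.270^0.5) = 0.8810/0.2239 = 3.94.
The undesired path is higher order in M, so low C_M (CSTR or dilute feed) favours N.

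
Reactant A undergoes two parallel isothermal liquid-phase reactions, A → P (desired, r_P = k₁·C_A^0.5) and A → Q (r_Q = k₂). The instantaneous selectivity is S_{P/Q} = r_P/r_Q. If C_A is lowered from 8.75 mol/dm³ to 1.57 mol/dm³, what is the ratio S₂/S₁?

0.424

S_{P/Q} = (k₁/k₂)·C_A^0.5, so S₂/S₁ = (C_{A,2}/C_{A,1})^0.5.
= (1.57/8.75)^0.5 = (0.1794)^0.5 = 0.424.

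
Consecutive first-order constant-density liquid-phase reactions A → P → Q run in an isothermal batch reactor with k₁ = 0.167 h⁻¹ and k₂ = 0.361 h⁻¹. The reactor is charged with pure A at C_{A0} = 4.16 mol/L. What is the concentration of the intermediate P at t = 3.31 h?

0.976 mol/L

Solving the coupled first-order balances gives C_P(t) = [k₁/(k₂−k₁)]·C_{A0}·(e^(−k₁t) − e^(−k₂t)).
e^(−k₁t) = e^(−0.167×3.31) = e^(−0.5528) = 0.5754; e^(−k₂t) = e^(−1.195) = 0.3027.
C_P = 0.167×4.16/(0.361−0.167) × (0.5754−0.3027) = 3.581×0.2726 = 0.9763 mol/L.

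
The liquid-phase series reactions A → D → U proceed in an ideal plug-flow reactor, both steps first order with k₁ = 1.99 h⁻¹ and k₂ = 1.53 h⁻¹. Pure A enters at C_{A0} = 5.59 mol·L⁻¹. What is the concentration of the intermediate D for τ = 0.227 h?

For first-order series with pure A initially, C_D(τ) = k₁C_{A0}/(k₂−k₁)·(e^(−k₁τ) − e^(−k₂τ)).
e^(−k₁τ) = e^(−1.99×0.227) = e^(−0.4517) = 0.6365; e^(−k₂τ) = e^(−0.3473) = 0.7066.
C_D = 1.99×5.59/(1.53−1.99) × (0.6365−0.7066) = (-24.18)×(-0.07006) = 1.694 mol·L⁻¹.

1.69 mol·L⁻¹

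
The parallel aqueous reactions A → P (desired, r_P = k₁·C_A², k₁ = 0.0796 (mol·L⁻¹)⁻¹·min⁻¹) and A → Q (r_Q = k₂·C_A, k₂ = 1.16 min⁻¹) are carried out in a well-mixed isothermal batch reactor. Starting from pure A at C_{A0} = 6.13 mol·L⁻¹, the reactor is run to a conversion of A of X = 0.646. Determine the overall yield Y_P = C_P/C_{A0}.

0.141

C_A = C_{A0}(1−X) = 2.170 mol·L⁻¹.
Along a PFR/batch, dC_Q/dC_A = −r_Q/(r_P+r_Q) = −k₂/(k₂+k₁·C_A).
Integrating from C_{A0} to C_A: C_Q = (1.16/0.0796)·ln[(1.16+0.0796·6.13)/(1.16+0.0796·2.17)] = 14.57·ln(1.648/1.333) = 3.094 mol·L⁻¹.
Then C_P = (C_{A0}−C_A) − C_Q = 3.960 − 3.094 = 0.8662 mol·L⁻¹.
Y_P = C_P/C_{A0} = 0.8662/6.13 = 0.141.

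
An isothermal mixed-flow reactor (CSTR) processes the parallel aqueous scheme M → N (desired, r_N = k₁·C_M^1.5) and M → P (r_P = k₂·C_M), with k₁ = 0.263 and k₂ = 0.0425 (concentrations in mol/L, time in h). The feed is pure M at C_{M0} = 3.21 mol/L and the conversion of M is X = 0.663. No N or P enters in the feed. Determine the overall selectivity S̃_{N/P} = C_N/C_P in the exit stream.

Exit C_M = C_{M0}(1−X) = 3.21×0.337 = 1.082 mol/L.
In a CSTR the entire volume is at exit conditions, so r_N = 0.263×1.082^1.5 = 0.2959 and r_P = 0.0425×1.082 = 0.04598.
Overall selectivity = C_N/C_P = r_Nτ/(r_Pτ) = r_N/r_P = 6.44.

6.44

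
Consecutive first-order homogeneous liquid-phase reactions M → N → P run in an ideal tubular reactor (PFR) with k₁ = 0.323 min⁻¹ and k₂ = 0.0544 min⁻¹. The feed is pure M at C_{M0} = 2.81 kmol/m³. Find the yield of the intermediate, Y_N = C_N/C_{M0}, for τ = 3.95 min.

0.634

Solving the coupled first-order balances gives C_N(τ) = [k₁/(k₂−k₁)]·C_{M0}·(e^(−k₁τ) − e^(−k₂τ)).
e^(−k₁τ) = e^(−0.323×3.95) = e^(−1.276) = 0.2792; e^(−k₂τ) = e^(−0.2149) = 0.8066.
C_N = 0.323×2.81/(0.0544−0.323) × (0.2792−0.8066) = (-3.379)×(-0.5274) = 1.782 kmol/m³.
Y_N = C_N/C_{M0} = 1.782/2.81 = 0.634.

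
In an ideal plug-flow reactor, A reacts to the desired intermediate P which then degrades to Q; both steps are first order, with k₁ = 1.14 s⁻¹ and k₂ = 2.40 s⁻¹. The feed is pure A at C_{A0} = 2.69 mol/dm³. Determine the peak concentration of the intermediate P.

0.652 mol/dm³

At the optimum, C_{P,max}/C_{A0} = (k₁/k₂)^[k₂/(k₂−k₁)].
= (1.14/2.40)^(2.40/(2.40−1.14)) = (0.4750)^(1.905) = 0.2422.
C_{P,max} = 0.2422×2.69 = 0.652 mol/dm³.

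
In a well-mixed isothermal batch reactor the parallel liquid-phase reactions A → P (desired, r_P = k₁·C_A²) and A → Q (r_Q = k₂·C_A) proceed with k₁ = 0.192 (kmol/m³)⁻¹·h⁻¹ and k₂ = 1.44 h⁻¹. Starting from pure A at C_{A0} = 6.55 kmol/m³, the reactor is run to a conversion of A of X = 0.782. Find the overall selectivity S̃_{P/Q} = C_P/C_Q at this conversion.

0.506

C_A = C_{A0}(1−X) = 1.428 kmol/m³.
Along a PFR/batch, dC_Q/dC_A = −r_Q/(r_P+r_Q) = −k₂/(k₂+k₁·C_A).
Integrating from C_{A0} to C_A: C_Q = (1.44/0.192)·ln[(1.44+0.192·6.55)/(1.44+0.192·1.43)] = 7.500·ln(2.698/1.714) = 3.401 kmol/m³.
Then C_P = (C_{A0}−C_A) − C_Q = 5.122 − 3.401 = 1.721 kmol/m³.
S̃_{P/Q} = C_P/C_Q = 1.721/3.401 = 0.506.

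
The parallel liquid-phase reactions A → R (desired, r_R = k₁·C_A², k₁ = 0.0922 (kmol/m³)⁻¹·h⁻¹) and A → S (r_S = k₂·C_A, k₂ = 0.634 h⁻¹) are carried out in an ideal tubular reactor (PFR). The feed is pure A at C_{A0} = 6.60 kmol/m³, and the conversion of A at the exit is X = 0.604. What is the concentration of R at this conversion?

C_A = C_{A0}(1−X) = 2.614 kmol/m³.
Along a PFR/batch, dC_S/dC_A = −r_S/(r_R+r_S) = −k₂/(k₂+k₁·C_A).
Integrating from C_{A0} to C_A: C_S = (0.634/0.0922)·ln[(0.634+0.0922·6.60)/(0.634+0.0922·2.61)] = 6.876·ln(1.243/0.8750) = 2.412 kmol/m³.
Then C_R = (C_{A0}−C_A) − C_S = 3.986 − 2.412 = 1.575 kmol/m³.

1.57 kmol/m³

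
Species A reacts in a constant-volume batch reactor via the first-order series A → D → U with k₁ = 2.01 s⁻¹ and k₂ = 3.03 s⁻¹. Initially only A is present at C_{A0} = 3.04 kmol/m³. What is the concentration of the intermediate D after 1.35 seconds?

0.297 kmol/m³

The intermediate concentration in a first-order A→B→C sequence is C_D = k₁C_{A0}(e^(−k₁t) − e^(−k₂t))/(k₂−k₁).
e^(−k₁t) = e^(−2.01×1.35) = e^(−2.713) = 0.06630; e^(−k₂t) = e^(−4.090) = 0.01673.
C_D = 2.01×3.04/(3.03−2.01) × (0.06630−0.01673) = 5.991×0.04957 = 0.2970 kmol/m³.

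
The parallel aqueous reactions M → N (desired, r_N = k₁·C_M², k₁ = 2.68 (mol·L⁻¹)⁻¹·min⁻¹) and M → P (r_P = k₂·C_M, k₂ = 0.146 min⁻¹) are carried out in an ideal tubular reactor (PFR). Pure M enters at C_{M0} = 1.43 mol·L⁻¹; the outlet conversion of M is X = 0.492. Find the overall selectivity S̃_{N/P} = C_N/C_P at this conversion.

19.1

C_M = C_{M0}(1−X) = 0.7264 mol·L⁻¹.
Along a PFR/batch, dC_P/dC_M = −r_P/(r_N+r_P) = −k₂/(k₂+k₁·C_M).
Integrating from C_{M0} to C_M: C_P = (0.146/2.68)·ln[(0.146+2.68·1.43)/(0.146+2.68·0.726)] = 0.05448·ln(3.978/2.093) = 0.03499 mol·L⁻¹.
Then C_N = (C_{M0}−C_M) − C_P = 0.7036 − 0.03499 = 0.6686 mol·L⁻¹.
S̃_{N/P} = C_N/C_P = 0.6686/0.03499 = 19.1.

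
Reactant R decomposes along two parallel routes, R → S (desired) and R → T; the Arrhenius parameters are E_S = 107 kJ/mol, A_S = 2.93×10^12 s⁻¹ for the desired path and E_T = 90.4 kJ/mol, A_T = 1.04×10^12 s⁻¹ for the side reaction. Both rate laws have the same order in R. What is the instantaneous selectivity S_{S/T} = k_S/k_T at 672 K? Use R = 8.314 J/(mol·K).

0.144

k_S/k_T = (A_S/A_T)·exp[−(E_S−E_T)/(RT)] = (A_S/A_T)·exp[(E_T−E_S)/(RT)].
(E_T−E_S)/(RT) = (90.4−107)×10³/(8.314×672) = -16600/5587 = -2.971.
k_S/k_T = (2.93×10^12/1.04×10^12)·exp(-2.971) = 2.817 × 0.05124 = 0.144.
Since E_S > E_T, raising the temperature improves selectivity toward S.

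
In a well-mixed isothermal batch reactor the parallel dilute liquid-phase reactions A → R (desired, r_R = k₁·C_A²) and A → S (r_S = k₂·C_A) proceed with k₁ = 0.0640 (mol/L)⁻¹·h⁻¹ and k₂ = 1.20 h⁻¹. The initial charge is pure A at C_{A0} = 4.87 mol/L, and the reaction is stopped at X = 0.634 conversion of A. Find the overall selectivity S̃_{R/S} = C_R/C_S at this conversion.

C_A = C_{A0}(1−X) = 1.782 mol/L.
Along a PFR/batch, dC_S/dC_A = −r_S/(r_R+r_S) = −k₂/(k₂+k₁·C_A).
Integrating from C_{A0} to C_A: C_S = (1.20/0.0640)·ln[(1.20+0.0640·4.87)/(1.20+0.0640·1.78)] = 18.75·ln(1.512/1.314) = 2.627 mol/L.
Then C_R = (C_{A0}−C_A) − C_S = 3.088 − 2.627 = 0.4609 mol/L.
S̃_{R/S} = C_R/C_S = 0.4609/2.627 = 0.175.

0.175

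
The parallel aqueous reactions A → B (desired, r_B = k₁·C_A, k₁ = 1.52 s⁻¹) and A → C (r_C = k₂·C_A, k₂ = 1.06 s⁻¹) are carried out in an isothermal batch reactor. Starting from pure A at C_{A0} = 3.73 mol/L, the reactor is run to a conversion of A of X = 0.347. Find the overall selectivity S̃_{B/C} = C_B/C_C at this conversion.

C_A = C_{A0}(1−X) = 2.436 mol/L.
Both paths are first order in A, so the instantaneous fraction to B is constant: dC_B/d(−C_A) = k₁/(k₁+k₂) = 0.5891.
C_B = 0.5891·(C_{A0}−C_A) = 0.5891×1.294 = 0.763 mol/L.
C_C = (C_{A0}−C_A)−C_B = 0.5318 mol/L; S̃_{B/C} = 0.7625/0.5318 = 1.43.

1.43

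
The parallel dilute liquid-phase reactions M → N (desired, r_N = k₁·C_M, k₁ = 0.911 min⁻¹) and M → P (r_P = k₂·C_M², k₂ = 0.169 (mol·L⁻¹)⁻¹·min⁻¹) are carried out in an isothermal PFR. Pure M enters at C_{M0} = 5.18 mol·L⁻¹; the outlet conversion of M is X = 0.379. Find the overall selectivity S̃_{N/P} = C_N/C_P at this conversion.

1.29

C_M = C_{M0}(1−X) = 3.217 mol·L⁻¹.
Along a PFR/batch, dC_N/dC_M = −r_N/(r_N+r_P) = −k₁/(k₁+k₂·C_M).
Integrating from C_{M0} to C_M: C_N = (0.911/0.169)·ln[(0.911+0.169·5.18)/(0.911+0.169·3.22)] = 5.391·ln(1.786/1.455) = 1.108 mol·L⁻¹.
C_P = (C_{M0}−C_M)−C_N = 0.8557 mol·L⁻¹; S̃_{N/P} = 1.108/0.8557 = 1.29.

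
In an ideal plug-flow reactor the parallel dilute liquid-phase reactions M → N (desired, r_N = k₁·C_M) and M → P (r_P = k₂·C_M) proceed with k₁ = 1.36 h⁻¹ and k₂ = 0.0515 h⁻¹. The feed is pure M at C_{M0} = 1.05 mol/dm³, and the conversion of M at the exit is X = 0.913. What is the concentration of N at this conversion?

C_M = C_{M0}(1−X) = 0.09135 mol/dm³.
Both paths are first order in M, so the instantaneous fraction to N is constant: dC_N/d(−C_M) = k₁/(k₁+k₂) = 0.9635.
C_N = 0.9635·(C_{M0}−C_M) = 0.9635×0.9587 = 0.924 mol/dm³.

0.924 mol/dm³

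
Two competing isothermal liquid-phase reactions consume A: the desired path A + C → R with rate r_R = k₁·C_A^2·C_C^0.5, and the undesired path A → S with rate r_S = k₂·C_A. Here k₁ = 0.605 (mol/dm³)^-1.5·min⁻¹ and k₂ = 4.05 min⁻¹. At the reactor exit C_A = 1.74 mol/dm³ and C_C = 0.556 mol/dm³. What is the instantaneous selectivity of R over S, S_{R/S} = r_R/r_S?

0.194

S_{R/S} = r_R/r_S = (k₁·C_A^2·C_C^0.5)/(k₂·C_A) = (k₁/k₂)·C_A·C_C^0.5.
= (0.605×1.740^2×0.5560^0.5) / (4.05×1.740) = 1.366/7.047 = 0.194.
Since the desired path is higher order in A, keeping C_A high (PFR or concentrated feed) favours R.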